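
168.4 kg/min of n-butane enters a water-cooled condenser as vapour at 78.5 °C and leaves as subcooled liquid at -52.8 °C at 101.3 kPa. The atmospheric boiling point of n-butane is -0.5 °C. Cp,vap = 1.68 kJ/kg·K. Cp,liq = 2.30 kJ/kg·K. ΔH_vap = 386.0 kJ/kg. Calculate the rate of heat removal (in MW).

Q_c = 1.79 MW

vapour 78.5→-0.5 °C: -132.72 kJ/kg
condensation at -0.5 °C: -386 kJ/kg
liquid -0.5→-52.8 °C: -120.29 kJ/kg
Δh = -132.72 + -386 + -120.29 = -639.01 kJ/kg
Q = ṁ·Δh = 168.4 kg/min × -639.01 kJ/kg = -107610 kJ/min
|Q| = 1793.5 kW = 1.7935 MW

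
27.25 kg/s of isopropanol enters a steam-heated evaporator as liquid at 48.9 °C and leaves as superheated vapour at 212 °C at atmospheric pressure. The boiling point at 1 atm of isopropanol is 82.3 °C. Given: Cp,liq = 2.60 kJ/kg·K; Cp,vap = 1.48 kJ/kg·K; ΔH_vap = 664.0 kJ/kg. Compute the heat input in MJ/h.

liquid 48.9→82.3 °C: 86.84 kJ/kg
vaporisation at 82.3 °C: 664 kJ/kg
vapour 82.3→212 °C: 191.96 kJ/kg
Δh = 86.84 + 664 + 191.96 = 942.8 kJ/kg
Q = ṁ·Δh = 27.25 kg/s × 942.8 kJ/kg = 25691 kJ/s
|Q| = 25691 kW = 92488 MJ/h

Q = 92500 MJ/h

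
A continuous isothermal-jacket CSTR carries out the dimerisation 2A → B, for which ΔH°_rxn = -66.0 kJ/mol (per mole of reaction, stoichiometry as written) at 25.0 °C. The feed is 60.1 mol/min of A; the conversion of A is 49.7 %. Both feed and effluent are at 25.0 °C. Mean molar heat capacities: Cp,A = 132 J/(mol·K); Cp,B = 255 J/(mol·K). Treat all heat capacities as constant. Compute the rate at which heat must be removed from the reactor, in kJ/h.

Q_out = 59100 kJ/h

Extent of reaction ξ = 0.497 × 60.1 / 2 = 14.935 mol/min
Reaction term: ξ·ΔH°_rxn = 14.935 × -66.0 = -985.7 kJ/min
Q = ΔH = -985.7 kJ/min = -16.428 kW
Heat removed = 59142 kJ/h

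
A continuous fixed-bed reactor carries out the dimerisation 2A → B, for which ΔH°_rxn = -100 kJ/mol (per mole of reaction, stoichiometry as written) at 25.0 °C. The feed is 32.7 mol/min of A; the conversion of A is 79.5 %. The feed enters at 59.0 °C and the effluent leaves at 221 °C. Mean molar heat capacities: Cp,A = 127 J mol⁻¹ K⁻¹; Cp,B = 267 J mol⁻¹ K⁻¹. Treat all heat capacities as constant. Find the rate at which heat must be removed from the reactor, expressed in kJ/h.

Q_out = 35600 kJ/h

Extent of reaction ξ = 0.795 × 32.7 / 2 = 12.998 mol/min
Reaction term: ξ·ΔH°_rxn = 12.998 × -100 = -1299.8 kJ/min
Sensible, feed 59.0→25 °C: -141.2 kJ/min
Outlet flows (mol/min): A 6.7035, B 12.998
Sensible, products 25→221 °C: 847.09 kJ/min
Q = ΔH = -593.94 kJ/min = -9.8989 kW
Heat removed = 35636 kJ/h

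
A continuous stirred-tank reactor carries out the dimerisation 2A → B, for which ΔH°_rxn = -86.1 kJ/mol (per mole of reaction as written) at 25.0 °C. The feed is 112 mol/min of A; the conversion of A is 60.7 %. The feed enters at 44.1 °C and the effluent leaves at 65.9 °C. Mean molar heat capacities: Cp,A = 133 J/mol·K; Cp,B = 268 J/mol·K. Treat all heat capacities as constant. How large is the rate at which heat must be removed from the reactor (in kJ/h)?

Q_out = 156000 kJ/h

Extent of reaction ξ = 0.607 × 112 / 2 = 33.992 mol/min
Reaction term: ξ·ΔH°_rxn = 33.992 × -86.1 = -2926.7 kJ/min
Sensible, feed 44.1→25 °C: -284.51 kJ/min
Outlet flows (mol/min): A 44.016, B 33.992
Sensible, products 25→65.9 °C: 612.03 kJ/min
Q = ΔH = -2599.2 kJ/min = -43.32 kW
Heat removed = 155950 kJ/h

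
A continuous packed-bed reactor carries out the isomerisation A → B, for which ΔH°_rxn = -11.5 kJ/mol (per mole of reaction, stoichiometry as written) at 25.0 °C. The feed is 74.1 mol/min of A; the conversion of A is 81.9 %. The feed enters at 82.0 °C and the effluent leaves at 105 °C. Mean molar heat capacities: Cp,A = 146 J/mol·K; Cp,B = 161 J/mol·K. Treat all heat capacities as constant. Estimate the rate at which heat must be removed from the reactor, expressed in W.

Q_out = 6270 W

Extent of reaction ξ = 0.819 × 74.1 = 60.688 mol/min
Reaction term: ξ·ΔH°_rxn = 60.688 × -11.5 = -697.91 kJ/min
Sensible, feed 82.0→25 °C: -616.66 kJ/min
Outlet flows (mol/min): A 13.412, B 60.688
Sensible, products 25→105 °C: 938.31 kJ/min
Q = ΔH = -376.26 kJ/min = -6.271 kW
Heat removed = 6271 W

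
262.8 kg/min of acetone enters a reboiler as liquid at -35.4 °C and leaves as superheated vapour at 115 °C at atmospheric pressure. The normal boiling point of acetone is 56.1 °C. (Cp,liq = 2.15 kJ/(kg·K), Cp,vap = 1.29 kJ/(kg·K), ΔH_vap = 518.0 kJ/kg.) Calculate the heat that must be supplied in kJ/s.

Q = 3460 kJ/s

liquid -35.4→56.1 °C: 196.72 kJ/kg
vaporisation at 56.1 °C: 518 kJ/kg
vapour 56.1→115 °C: 75.981 kJ/kg
Δh = 196.72 + 518 + 75.981 = 790.71 kJ/kg
Q = ṁ·Δh = 262.8 kg/min × 790.71 kJ/kg = 207800 kJ/min
|Q| = 3463.3 kW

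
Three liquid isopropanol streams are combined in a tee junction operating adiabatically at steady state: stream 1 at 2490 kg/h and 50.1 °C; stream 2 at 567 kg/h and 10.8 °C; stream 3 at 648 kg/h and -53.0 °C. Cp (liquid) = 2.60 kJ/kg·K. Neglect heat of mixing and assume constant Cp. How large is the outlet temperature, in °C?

Adiabatic, steady state ⇒ Σ ṁᵢCp,ᵢ(T_out − Tᵢ) = 0
Σ ṁᵢCp,ᵢTᵢ = 2490×2.60×50.1 + 567×2.60×10.8 + 648×2.60×-53.0 = 250970
Σ ṁᵢCp,ᵢ = 2490×2.60 + 567×2.60 + 648×2.60 = 9633
T_out = 250970 / 9633 = 26.054 °C

T_out = 26.1 °C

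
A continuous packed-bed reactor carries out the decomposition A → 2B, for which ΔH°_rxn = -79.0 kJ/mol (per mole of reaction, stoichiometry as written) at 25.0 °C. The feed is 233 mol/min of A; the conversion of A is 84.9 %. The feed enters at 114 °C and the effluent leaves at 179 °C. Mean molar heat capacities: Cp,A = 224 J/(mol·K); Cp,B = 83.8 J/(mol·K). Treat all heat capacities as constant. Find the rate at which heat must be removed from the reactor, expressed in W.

Q_out = 233000 W

Extent of reaction ξ = 0.849 × 233 = 197.82 mol/min
Reaction term: ξ·ΔH°_rxn = 197.82 × -79.0 = -15628 kJ/min
Sensible, feed 114→25 °C: -4645.1 kJ/min
Outlet flows (mol/min): A 35.183, B 395.63
Sensible, products 25→179 °C: 6319.4 kJ/min
Q = ΔH = -13953 kJ/min = -232.55 kW
Heat removed = 232550 W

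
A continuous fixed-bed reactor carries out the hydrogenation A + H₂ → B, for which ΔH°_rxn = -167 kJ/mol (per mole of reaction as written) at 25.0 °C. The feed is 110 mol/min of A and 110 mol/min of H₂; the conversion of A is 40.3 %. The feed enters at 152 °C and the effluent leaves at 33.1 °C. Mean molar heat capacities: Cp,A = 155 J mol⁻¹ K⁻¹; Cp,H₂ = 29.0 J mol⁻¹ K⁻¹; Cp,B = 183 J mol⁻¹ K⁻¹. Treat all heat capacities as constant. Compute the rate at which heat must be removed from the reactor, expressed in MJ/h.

Extent of reaction ξ = 0.403 × 110 = 44.33 mol/min
Reaction term: ξ·ΔH°_rxn = 44.33 × -167 = -7403.1 kJ/min
Sensible, feed 152→25 °C: -2570.5 kJ/min
Outlet flows (mol/min): A 65.67, H₂ 65.67, B 44.33
Sensible, products 25→33.1 °C: 163.58 kJ/min
Q = ΔH = -9810 kJ/min = -163.5 kW
Heat removed = 588.6 MJ/h

Q_out = 589 MJ/h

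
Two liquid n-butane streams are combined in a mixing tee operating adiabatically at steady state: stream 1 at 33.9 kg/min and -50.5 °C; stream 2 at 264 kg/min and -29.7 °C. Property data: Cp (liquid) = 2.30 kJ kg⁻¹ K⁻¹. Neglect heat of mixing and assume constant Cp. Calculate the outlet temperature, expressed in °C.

Adiabatic, steady state ⇒ Σ ṁᵢCp,ᵢ(T_out − Tᵢ) = 0
Σ ṁᵢCp,ᵢTᵢ = 33.9×2.30×-50.5 + 264×2.30×-29.7 = -21971
Σ ṁᵢCp,ᵢ = 33.9×2.30 + 264×2.30 = 685.17
T_out = -21971 / 685.17 = -32.067 °C

T_out = -32.1 °C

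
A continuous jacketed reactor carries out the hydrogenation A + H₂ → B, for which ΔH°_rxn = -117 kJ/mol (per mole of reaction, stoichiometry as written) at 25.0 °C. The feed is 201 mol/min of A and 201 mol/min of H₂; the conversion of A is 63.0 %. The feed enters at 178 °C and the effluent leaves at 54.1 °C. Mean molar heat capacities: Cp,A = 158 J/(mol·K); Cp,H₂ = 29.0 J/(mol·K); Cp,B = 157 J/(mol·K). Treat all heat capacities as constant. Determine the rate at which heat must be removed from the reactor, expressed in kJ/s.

Extent of reaction ξ = 0.630 × 201 = 126.63 mol/min
Reaction term: ξ·ΔH°_rxn = 126.63 × -117 = -14816 kJ/min
Sensible, feed 178→25 °C: -5750.8 kJ/min
Outlet flows (mol/min): A 74.37, H₂ 74.37, B 126.63
Sensible, products 25→54.1 °C: 983.23 kJ/min
Q = ΔH = -19583 kJ/min = -326.39 kW
Heat removed = 326.39 kJ/s

Q_out = 326 kJ/s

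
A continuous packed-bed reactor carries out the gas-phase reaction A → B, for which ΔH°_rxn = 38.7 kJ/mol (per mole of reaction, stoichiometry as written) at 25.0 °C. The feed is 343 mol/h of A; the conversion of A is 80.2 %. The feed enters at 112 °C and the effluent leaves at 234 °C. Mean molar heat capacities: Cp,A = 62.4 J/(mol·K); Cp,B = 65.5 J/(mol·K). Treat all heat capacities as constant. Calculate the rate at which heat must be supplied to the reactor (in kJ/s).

Extent of reaction ξ = 0.802 × 343 = 275.09 mol/h
Reaction term: ξ·ΔH°_rxn = 275.09 × 38.7 = 10646 kJ/h
Sensible, feed 112→25 °C: -1862.1 kJ/h
Outlet flows (mol/h): A 67.914, B 275.09
Sensible, products 25→234 °C: 4651.5 kJ/h
Q = ΔH = 13435 kJ/h = 3.732 kW
Heat supplied = 3.732 kJ/s

Q_in = 3.73 kJ/s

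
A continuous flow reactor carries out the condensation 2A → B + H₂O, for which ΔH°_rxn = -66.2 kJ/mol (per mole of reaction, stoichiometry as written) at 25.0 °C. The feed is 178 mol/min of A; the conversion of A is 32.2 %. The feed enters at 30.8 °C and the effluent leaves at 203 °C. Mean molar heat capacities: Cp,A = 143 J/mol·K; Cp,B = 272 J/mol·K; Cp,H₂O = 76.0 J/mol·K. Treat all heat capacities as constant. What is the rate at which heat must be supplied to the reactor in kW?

Extent of reaction ξ = 0.322 × 178 / 2 = 28.658 mol/min
Reaction term: ξ·ΔH°_rxn = 28.658 × -66.2 = -1897.2 kJ/min
Sensible, feed 30.8→25 °C: -147.63 kJ/min
Outlet flows (mol/min): A 120.68, B 28.658, H₂O 28.658
Sensible, products 25→203 °C: 4847.1 kJ/min
Q = ΔH = 2802.3 kJ/min = 46.705 kW
Heat supplied = 46.705 kW

Q_in = 46.7 kW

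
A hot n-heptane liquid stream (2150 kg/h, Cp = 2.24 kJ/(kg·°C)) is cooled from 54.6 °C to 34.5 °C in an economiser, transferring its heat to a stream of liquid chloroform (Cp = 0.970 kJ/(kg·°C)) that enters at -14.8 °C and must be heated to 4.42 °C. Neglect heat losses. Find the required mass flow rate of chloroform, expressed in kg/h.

ṁ_c = 5190 kg/h

Heat released by hot stream: Q = 2150 × 2.24 × (54.6 − 34.5) = 96802 kJ/h
Energy balance on cold side (adiabatic exchanger): Q = ṁ_c·Cp_c·(T_c,out − T_c,in)
ṁ_c = 96802 / [0.970 × (4.42 − -14.8)] = 5192.3 kg/h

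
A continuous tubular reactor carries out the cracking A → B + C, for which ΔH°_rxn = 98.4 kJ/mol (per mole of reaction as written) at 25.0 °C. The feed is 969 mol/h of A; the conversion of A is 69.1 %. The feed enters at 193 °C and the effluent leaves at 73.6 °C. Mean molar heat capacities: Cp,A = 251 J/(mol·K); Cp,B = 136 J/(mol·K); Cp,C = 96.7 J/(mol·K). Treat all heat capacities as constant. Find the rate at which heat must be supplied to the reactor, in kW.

Q_in = 10.1 kW

Extent of reaction ξ = 0.691 × 969 = 669.58 mol/h
Reaction term: ξ·ΔH°_rxn = 669.58 × 98.4 = 65887 kJ/h
Sensible, feed 193→25 °C: -40861 kJ/h
Outlet flows (mol/h): A 299.42, B 669.58, C 669.58
Sensible, products 25→73.6 °C: 11225 kJ/h
Q = ΔH = 36251 kJ/h = 10.07 kW
Heat supplied = 10.07 kW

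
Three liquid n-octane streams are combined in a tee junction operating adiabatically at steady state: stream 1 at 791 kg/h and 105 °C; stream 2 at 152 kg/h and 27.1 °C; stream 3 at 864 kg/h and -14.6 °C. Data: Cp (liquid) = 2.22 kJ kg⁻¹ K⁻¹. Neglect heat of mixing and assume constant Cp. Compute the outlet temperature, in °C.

T_out = 41.3 °C

Adiabatic, steady state ⇒ Σ ṁᵢCp,ᵢ(T_out − Tᵢ) = 0
T_out = Σ ṁᵢCp,ᵢTᵢ / Σ ṁᵢCp,ᵢ
      = 165520 / 4011.5 = 41.262 °C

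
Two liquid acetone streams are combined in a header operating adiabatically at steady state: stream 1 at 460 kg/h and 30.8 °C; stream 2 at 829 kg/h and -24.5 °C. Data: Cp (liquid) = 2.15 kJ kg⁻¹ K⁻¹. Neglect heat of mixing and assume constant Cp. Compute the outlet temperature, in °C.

T_out = -4.77 °C

Adiabatic, steady state ⇒ Σ ṁᵢCp,ᵢ(T_out − Tᵢ) = 0
Σ ṁᵢCp,ᵢTᵢ = 460×2.15×30.8 + 829×2.15×-24.5 = -13206
Σ ṁᵢCp,ᵢ = 460×2.15 + 829×2.15 = 2771.3
T_out = -13206 / 2771.3 = -4.7653 °C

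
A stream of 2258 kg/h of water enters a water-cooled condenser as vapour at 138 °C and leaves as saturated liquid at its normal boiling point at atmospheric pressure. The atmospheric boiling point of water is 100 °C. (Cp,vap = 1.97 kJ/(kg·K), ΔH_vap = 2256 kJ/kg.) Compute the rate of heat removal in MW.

vapour 138→100 °C: -74.86 kJ/kg
condensation at 100 °C: -2256 kJ/kg
Δh = -74.86 + -2256 = -2330.9 kJ/kg
Q = ṁ·Δh = 2258 kg/h × -2330.9 kJ/kg = -5.2631e+06 kJ/h
|Q| = 1462 kW = 1.462 MW

Q_c = 1.46 MW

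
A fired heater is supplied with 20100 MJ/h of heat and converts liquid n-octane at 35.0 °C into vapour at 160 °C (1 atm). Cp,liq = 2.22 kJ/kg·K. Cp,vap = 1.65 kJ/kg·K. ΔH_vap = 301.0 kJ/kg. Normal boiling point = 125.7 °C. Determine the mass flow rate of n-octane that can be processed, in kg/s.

ṁ = 9.99 kg/s

Δh = 2.22×(125.7−35.0) + 301.0 + 1.65×(160−125.7) = 558.95 kJ/kg
Q = 20100 MJ/h = 5583.3 kJ/s = 5583.3 kJ/s
ṁ = Q/Δh = 5583.3 / 558.95 = 9.989 kg/s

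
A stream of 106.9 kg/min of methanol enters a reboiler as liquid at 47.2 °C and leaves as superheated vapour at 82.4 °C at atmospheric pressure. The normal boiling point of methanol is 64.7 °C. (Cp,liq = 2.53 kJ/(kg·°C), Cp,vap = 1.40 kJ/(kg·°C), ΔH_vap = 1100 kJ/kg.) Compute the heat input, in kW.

liquid 47.2→64.7 °C: 44.275 kJ/kg
vaporisation at 64.7 °C: 1100 kJ/kg
vapour 64.7→82.4 °C: 24.78 kJ/kg
Δh = 44.275 + 1100 + 24.78 = 1169.1 kJ/kg
Q = ṁ·Δh = 106.9 kg/min × 1169.1 kJ/kg = 124970 kJ/min
|Q| = 2082.9 kW

Q = 2080 kW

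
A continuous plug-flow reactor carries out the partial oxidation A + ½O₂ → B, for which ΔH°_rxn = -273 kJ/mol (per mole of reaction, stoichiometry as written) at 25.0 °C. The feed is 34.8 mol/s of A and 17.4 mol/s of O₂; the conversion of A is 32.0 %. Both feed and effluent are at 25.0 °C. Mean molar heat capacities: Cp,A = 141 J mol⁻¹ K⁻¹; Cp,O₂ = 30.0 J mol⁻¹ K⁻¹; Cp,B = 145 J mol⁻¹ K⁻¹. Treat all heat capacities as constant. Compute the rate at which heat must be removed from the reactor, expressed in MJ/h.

Q_out = 10900 MJ/h

Extent of reaction ξ = 0.320 × 34.8 = 11.136 mol/s
Reaction term: ξ·ΔH°_rxn = 11.136 × -273 = -3040.1 kJ/s
Q = ΔH = -3040.1 kJ/s = -3040.1 kW
Heat removed = 10944 MJ/h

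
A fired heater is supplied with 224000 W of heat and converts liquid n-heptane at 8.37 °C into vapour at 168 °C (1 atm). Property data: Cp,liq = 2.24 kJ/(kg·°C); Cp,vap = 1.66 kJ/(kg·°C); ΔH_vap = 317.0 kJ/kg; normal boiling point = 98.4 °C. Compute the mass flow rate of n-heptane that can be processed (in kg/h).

Δh = 2.24×(98.4−8.37) + 317.0 + 1.66×(168−98.4) = 634.2 kJ/kg
Q = 224000 W = 224 kJ/s = 806400 kJ/h
ṁ = Q/Δh = 806400 / 634.2 = 1271.5 kg/h

ṁ = 1270 kg/h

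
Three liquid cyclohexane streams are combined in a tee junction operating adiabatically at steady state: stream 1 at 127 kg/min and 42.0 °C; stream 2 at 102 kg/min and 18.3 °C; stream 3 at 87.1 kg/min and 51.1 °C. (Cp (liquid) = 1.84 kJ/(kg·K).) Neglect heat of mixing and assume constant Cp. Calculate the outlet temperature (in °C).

T_out = 36.9 °C

Energy balance with Q = 0: Σ ṁᵢCp,ᵢ(T_out − Tᵢ) = 0
Σ ṁᵢCp,ᵢTᵢ = 127×1.84×42.0 + 102×1.84×18.3 + 87.1×1.84×51.1 = 21439
Σ ṁᵢCp,ᵢ = 127×1.84 + 102×1.84 + 87.1×1.84 = 581.62
T_out = 21439 / 581.62 = 36.86 °C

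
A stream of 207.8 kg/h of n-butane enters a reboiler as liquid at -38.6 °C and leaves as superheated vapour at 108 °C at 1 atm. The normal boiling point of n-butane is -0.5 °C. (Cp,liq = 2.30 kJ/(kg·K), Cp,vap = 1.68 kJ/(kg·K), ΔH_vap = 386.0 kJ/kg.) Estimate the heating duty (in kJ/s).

liquid -38.6→-0.5 °C: 87.63 kJ/kg
vaporisation at -0.5 °C: 386 kJ/kg
vapour -0.5→108 °C: 182.28 kJ/kg
Δh = 87.63 + 386 + 182.28 = 655.91 kJ/kg
Q = ṁ·Δh = 207.8 kg/h × 655.91 kJ/kg = 136300 kJ/h
|Q| = 37.861 kW

Q = 37.9 kJ/s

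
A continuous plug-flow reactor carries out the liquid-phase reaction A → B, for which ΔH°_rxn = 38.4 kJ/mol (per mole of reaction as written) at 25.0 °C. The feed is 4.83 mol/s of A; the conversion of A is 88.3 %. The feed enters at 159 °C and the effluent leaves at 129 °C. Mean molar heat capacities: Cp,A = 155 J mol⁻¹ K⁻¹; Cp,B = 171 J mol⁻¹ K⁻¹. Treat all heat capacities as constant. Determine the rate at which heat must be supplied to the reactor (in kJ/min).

Q_in = 8900 kJ/min

Extent of reaction ξ = 0.883 × 4.83 = 4.2649 mol/s
Reaction term: ξ·ΔH°_rxn = 4.2649 × 38.4 = 163.77 kJ/s
Sensible, feed 159→25 °C: -100.32 kJ/s
Outlet flows (mol/s): A 0.56511, B 4.2649
Sensible, products 25→129 °C: 84.956 kJ/s
Q = ΔH = 148.41 kJ/s = 148.41 kW
Heat supplied = 8904.5 kJ/min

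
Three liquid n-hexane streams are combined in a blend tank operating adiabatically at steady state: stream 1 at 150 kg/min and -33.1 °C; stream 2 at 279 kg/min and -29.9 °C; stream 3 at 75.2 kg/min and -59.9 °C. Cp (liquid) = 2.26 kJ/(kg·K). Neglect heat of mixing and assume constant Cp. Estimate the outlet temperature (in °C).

T_out = -35.3 °C

Energy balance with Q = 0: Σ ṁᵢCp,ᵢ(T_out − Tᵢ) = 0
Σ ṁᵢCp,ᵢTᵢ = 150×2.26×-33.1 + 279×2.26×-29.9 + 75.2×2.26×-59.9 = -40254
Σ ṁᵢCp,ᵢ = 150×2.26 + 279×2.26 + 75.2×2.26 = 1139.5
T_out = -40254 / 1139.5 = -35.326 °C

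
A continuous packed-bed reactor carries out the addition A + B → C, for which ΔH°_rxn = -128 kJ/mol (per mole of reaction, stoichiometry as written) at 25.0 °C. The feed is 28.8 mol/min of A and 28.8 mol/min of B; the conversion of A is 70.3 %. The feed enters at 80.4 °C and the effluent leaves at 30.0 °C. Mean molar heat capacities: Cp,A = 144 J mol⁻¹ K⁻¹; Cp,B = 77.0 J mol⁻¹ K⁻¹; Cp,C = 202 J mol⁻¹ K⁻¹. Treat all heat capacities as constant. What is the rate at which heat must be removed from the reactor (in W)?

Q_out = 48600 W

Extent of reaction ξ = 0.703 × 28.8 = 20.246 mol/min
Reaction term: ξ·ΔH°_rxn = 20.246 × -128 = -2591.5 kJ/min
Sensible, feed 80.4→25 °C: -352.61 kJ/min
Outlet flows (mol/min): A 8.5536, B 8.5536, C 20.246
Sensible, products 25→30.0 °C: 29.901 kJ/min
Q = ΔH = -2914.2 kJ/min = -48.571 kW
Heat removed = 48571 W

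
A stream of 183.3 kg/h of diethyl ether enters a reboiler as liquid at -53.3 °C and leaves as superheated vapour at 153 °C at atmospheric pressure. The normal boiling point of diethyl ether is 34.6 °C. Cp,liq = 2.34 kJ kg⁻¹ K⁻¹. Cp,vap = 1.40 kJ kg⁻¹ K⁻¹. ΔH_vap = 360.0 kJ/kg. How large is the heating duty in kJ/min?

liquid -53.3→34.6 °C: 205.69 kJ/kg
vaporisation at 34.6 °C: 360 kJ/kg
vapour 34.6→153 °C: 165.76 kJ/kg
Δh = 205.69 + 360 + 165.76 = 731.45 kJ/kg
Q = ṁ·Δh = 183.3 kg/h × 731.45 kJ/kg = 134070 kJ/h
|Q| = 37.243 kW = 2234.6 kJ/min

Q = 2230 kJ/min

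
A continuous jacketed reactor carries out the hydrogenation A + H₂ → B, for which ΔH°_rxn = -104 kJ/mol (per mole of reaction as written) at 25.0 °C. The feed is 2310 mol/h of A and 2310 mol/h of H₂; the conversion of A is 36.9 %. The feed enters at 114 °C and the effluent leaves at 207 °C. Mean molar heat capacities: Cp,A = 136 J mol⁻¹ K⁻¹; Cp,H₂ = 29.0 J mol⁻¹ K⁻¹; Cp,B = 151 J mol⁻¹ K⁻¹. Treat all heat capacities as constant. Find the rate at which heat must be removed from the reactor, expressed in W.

Extent of reaction ξ = 0.369 × 2310 = 852.39 mol/h
Reaction term: ξ·ΔH°_rxn = 852.39 × -104 = -88649 kJ/h
Sensible, feed 114→25 °C: -33922 kJ/h
Outlet flows (mol/h): A 1457.6, H₂ 1457.6, B 852.39
Sensible, products 25→207 °C: 67197 kJ/h
Q = ΔH = -55373 kJ/h = -15.382 kW
Heat removed = 15382 W

Q_out = 15400 W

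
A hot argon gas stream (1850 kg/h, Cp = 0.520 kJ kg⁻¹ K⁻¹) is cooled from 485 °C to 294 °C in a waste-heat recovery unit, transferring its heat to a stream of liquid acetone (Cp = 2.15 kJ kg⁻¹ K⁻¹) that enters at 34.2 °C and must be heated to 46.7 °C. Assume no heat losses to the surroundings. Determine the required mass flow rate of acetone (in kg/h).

Heat released by hot stream: Q = 1850 × 0.520 × (485 − 294) = 183740 kJ/h
Energy balance on cold side (adiabatic exchanger): Q = ṁ_c·Cp_c·(T_c,out − T_c,in)
ṁ_c = 183740 / [2.15 × (46.7 − 34.2)] = 6836.9 kg/h

ṁ_c = 6840 kg/h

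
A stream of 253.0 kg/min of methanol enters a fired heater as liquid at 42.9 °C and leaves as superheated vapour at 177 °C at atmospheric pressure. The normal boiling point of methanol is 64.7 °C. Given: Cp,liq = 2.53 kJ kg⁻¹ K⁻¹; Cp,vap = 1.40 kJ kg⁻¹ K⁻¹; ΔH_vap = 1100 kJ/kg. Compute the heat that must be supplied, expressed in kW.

liquid 42.9→64.7 °C: 55.154 kJ/kg
vaporisation at 64.7 °C: 1100 kJ/kg
vapour 64.7→177 °C: 157.22 kJ/kg
Δh = 55.154 + 1100 + 157.22 = 1312.4 kJ/kg
Q = ṁ·Δh = 253.0 kg/min × 1312.4 kJ/kg = 332030 kJ/min
|Q| = 5533.8 kW

Q = 5530 kW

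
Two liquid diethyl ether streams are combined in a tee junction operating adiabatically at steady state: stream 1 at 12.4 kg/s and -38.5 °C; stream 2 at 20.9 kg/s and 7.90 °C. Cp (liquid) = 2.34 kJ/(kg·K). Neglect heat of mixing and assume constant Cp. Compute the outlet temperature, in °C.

No heat crosses the boundary, so H_out = H_in.
Σ ṁᵢCp,ᵢTᵢ = 12.4×2.34×-38.5 + 20.9×2.34×7.90 = -730.76
Σ ṁᵢCp,ᵢ = 12.4×2.34 + 20.9×2.34 = 77.922
T_out = -730.76 / 77.922 = -9.3781 °C

T_out = -9.38 °C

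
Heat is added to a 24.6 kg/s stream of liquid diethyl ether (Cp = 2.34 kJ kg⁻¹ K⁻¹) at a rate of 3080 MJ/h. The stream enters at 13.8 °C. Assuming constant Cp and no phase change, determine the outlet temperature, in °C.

T_out = 28.7 °C

Q = 3080 MJ/h = 855.56 kJ/s
ΔT = Q/(ṁ·Cp) = 855.56/(24.6×2.34) = 14.863 K
T_out = 13.8 + 14.863 = 28.663 °C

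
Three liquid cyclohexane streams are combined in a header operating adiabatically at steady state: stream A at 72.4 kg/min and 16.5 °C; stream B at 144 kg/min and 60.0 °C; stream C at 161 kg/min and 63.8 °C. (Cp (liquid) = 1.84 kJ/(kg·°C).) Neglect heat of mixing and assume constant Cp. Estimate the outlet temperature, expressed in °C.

T_out = 53.3 °C

Energy balance with Q = 0: Σ ṁᵢCp,ᵢ(T_out − Tᵢ) = 0
T_out = Σ ṁᵢCp,ᵢTᵢ / Σ ṁᵢCp,ᵢ
      = 36996 / 694.42 = 53.276 °C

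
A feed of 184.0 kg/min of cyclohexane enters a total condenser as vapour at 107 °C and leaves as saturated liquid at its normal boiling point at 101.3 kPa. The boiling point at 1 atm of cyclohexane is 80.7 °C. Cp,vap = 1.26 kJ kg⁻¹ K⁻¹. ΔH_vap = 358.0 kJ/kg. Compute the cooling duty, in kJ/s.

vapour 107→80.7 °C: -33.138 kJ/kg
condensation at 80.7 °C: -358 kJ/kg
Δh = -33.138 + -358 = -391.14 kJ/kg
Q = ṁ·Δh = 184.0 kg/min × -391.14 kJ/kg = -71969 kJ/min
|Q| = 1199.5 kW

Q_c = 1200 kJ/s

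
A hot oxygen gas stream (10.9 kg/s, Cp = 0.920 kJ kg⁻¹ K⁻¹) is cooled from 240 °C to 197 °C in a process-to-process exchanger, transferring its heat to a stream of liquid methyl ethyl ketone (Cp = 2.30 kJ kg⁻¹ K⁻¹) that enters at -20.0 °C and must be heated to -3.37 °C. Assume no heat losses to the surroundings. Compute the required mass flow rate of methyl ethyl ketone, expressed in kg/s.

ṁ_c = 11.3 kg/s

Heat released by hot stream: Q = 10.9 × 0.920 × (240 − 197) = 431.2 kJ/s
Energy balance on cold side (adiabatic exchanger): Q = ṁ_c·Cp_c·(T_c,out − T_c,in)
ṁ_c = 431.2 / [2.30 × (-3.37 − -20.0)] = 11.274 kg/s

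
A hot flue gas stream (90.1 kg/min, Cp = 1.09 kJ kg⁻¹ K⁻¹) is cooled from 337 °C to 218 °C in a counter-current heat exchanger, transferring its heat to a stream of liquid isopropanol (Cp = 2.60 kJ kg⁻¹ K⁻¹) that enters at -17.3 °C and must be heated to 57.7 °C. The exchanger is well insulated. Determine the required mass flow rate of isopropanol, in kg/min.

Heat released by hot stream: Q = 90.1 × 1.09 × (337 − 218) = 11687 kJ/min
Energy balance on cold side (adiabatic exchanger): Q = ṁ_c·Cp_c·(T_c,out − T_c,in)
ṁ_c = 11687 / [2.60 × (57.7 − -17.3)] = 59.933 kg/min

ṁ_c = 59.9 kg/min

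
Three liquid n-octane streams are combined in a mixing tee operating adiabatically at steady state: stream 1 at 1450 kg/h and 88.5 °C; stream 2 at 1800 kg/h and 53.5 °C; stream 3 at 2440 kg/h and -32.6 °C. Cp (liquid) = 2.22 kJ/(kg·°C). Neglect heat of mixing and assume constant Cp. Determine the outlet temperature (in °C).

Adiabatic, steady state ⇒ Σ ṁᵢCp,ᵢ(T_out − Tᵢ) = 0
Σ ṁᵢCp,ᵢTᵢ = 1450×2.22×88.5 + 1800×2.22×53.5 + 2440×2.22×-32.6 = 322080
Σ ṁᵢCp,ᵢ = 1450×2.22 + 1800×2.22 + 2440×2.22 = 12632
T_out = 322080 / 12632 = 25.498 °C

T_out = 25.5 °C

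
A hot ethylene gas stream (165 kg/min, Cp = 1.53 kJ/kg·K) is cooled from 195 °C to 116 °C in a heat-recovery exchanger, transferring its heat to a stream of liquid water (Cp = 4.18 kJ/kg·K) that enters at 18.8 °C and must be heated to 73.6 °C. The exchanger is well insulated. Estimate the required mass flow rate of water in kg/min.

ṁ_c = 87.1 kg/min

Heat released by hot stream: Q = 165 × 1.53 × (195 − 116) = 19944 kJ/min
Energy balance on cold side (adiabatic exchanger): Q = ṁ_c·Cp_c·(T_c,out − T_c,in)
ṁ_c = 19944 / [4.18 × (73.6 − 18.8)] = 87.065 kg/min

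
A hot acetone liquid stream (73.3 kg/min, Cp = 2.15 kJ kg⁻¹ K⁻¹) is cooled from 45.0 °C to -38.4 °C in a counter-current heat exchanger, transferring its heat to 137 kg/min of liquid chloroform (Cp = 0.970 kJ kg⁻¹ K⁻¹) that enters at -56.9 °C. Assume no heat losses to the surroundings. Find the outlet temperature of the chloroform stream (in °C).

Heat released by hot stream: Q = 73.3 × 2.15 × (45.0 − -38.4) = 13143 kJ/min
Energy balance on cold side (adiabatic exchanger): Q = ṁ_c·Cp_c·(T_c,out − T_c,in)
T_c,out = -56.9 + 13143/(137 × 0.970) = 42.005 °C

T_c,out = 42.0 °C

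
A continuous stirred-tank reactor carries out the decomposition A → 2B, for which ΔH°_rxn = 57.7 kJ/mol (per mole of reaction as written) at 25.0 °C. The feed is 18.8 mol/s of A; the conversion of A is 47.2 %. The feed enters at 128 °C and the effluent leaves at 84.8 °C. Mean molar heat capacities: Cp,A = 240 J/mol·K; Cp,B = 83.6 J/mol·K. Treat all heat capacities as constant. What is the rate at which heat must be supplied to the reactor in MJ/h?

Q_in = 1000 MJ/h

Extent of reaction ξ = 0.472 × 18.8 = 8.8736 mol/s
Reaction term: ξ·ΔH°_rxn = 8.8736 × 57.7 = 512.01 kJ/s
Sensible, feed 128→25 °C: -464.74 kJ/s
Outlet flows (mol/s): A 9.9264, B 17.747
Sensible, products 25→84.8 °C: 231.19 kJ/s
Q = ΔH = 278.46 kJ/s = 278.46 kW
Heat supplied = 1002.4 MJ/h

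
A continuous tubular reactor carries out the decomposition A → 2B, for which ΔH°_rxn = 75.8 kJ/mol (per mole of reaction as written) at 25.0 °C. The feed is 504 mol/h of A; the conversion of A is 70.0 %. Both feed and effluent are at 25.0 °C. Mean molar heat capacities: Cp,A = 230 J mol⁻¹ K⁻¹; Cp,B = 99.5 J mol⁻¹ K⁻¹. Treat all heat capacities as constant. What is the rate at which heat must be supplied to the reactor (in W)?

Extent of reaction ξ = 0.700 × 504 = 352.8 mol/h
Reaction term: ξ·ΔH°_rxn = 352.8 × 75.8 = 26742 kJ/h
Q = ΔH = 26742 kJ/h = 7.4284 kW
Heat supplied = 7428.4 W

Q_in = 7430 W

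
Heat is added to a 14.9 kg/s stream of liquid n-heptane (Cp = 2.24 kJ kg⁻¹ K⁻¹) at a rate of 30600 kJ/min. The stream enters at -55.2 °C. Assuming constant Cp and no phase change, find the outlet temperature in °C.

Q = 30600 kJ/min = 510 kJ/s
ΔT = Q/(ṁ·Cp) = 510/(14.9×2.24) = 15.28 K
T_out = -55.2 + 15.28 = -39.92 °C

T_out = -39.9 °C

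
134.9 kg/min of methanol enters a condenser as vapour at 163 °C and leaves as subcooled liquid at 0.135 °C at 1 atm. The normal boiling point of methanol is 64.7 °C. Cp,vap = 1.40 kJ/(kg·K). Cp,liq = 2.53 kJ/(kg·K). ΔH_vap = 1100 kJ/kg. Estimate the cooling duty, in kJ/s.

Q_c = 3150 kJ/s

vapour 163→64.7 °C: -137.62 kJ/kg
condensation at 64.7 °C: -1100 kJ/kg
liquid 64.7→0.135 °C: -163.35 kJ/kg
Δh = -137.62 + -1100 + -163.35 = -1401 kJ/kg
Q = ṁ·Δh = 134.9 kg/min × -1401 kJ/kg = -188990 kJ/min
|Q| = 3149.8 kW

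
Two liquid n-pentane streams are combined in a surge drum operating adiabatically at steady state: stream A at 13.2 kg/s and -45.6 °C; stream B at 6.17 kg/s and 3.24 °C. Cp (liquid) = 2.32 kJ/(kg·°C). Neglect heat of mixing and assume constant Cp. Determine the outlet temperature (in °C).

Adiabatic, steady state ⇒ Σ ṁᵢCp,ᵢ(T_out − Tᵢ) = 0
Σ ṁᵢCp,ᵢTᵢ = 13.2×2.32×-45.6 + 6.17×2.32×3.24 = -1350.1
Σ ṁᵢCp,ᵢ = 13.2×2.32 + 6.17×2.32 = 44.938
T_out = -1350.1 / 44.938 = -30.043 °C

T_out = -30.0 °C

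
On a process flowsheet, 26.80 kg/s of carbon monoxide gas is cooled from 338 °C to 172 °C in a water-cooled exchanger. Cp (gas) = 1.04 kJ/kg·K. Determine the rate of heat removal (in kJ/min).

Q = ṁ·Cp·ΔT = 26.80 × 1.04 × (172 − 338) = -4626.8 kJ/s
Cooling duty = 277610 kJ/min

Q_c = 278000 kJ/min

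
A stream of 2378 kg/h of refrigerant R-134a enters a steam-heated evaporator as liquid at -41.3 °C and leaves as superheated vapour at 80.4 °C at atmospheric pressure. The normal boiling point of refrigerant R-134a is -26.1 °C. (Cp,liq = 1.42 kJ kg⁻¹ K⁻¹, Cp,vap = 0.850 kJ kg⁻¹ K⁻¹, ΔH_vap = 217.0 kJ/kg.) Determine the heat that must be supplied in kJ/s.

Q = 217 kJ/s

liquid -41.3→-26.1 °C: 21.584 kJ/kg
vaporisation at -26.1 °C: 217 kJ/kg
vapour -26.1→80.4 °C: 90.525 kJ/kg
Δh = 21.584 + 217 + 90.525 = 329.11 kJ/kg
Q = ṁ·Δh = 2378 kg/h × 329.11 kJ/kg = 782620 kJ/h
|Q| = 217.39 kW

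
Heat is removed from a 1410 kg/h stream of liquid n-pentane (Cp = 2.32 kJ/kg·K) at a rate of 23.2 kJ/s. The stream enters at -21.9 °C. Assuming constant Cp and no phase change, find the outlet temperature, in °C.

Q = 23.2 kJ/s = 83520 kJ/h
ΔT = Q/(ṁ·Cp) = 83520/(1410×2.32) = 25.532 K
T_out = -21.9 − 25.532 = -47.432 °C

T_out = -47.4 °C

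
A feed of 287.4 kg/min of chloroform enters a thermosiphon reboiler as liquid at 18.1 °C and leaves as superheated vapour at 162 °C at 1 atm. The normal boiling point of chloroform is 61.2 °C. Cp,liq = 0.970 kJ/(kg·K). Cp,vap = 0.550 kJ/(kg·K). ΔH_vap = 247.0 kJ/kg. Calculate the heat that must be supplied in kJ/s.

liquid 18.1→61.2 °C: 41.807 kJ/kg
vaporisation at 61.2 °C: 247 kJ/kg
vapour 61.2→162 °C: 55.44 kJ/kg
Δh = 41.807 + 247 + 55.44 = 344.25 kJ/kg
Q = ṁ·Δh = 287.4 kg/min × 344.25 kJ/kg = 98937 kJ/min
|Q| = 1648.9 kW

Q = 1650 kJ/s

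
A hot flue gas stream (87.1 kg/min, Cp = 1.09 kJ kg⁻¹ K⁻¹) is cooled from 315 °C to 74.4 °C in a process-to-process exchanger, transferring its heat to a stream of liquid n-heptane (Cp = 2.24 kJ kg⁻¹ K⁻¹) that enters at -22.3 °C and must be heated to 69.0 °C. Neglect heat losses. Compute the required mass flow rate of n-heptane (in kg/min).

ṁ_c = 112 kg/min

Heat released by hot stream: Q = 87.1 × 1.09 × (315 − 74.4) = 22842 kJ/min
Energy balance on cold side (adiabatic exchanger): Q = ṁ_c·Cp_c·(T_c,out − T_c,in)
ṁ_c = 22842 / [2.24 × (69.0 − -22.3)] = 111.69 kg/min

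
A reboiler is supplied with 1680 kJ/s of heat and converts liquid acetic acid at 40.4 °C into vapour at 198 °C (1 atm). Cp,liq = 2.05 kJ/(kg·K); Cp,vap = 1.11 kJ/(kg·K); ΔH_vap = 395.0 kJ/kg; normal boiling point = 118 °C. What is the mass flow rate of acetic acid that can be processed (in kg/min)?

Δh = 2.05×(118−40.4) + 395.0 + 1.11×(198−118) = 642.88 kJ/kg
Q = 1680 kJ/s = 1680 kJ/s = 100800 kJ/min
ṁ = Q/Δh = 100800 / 642.88 = 156.79 kg/min

ṁ = 157 kg/min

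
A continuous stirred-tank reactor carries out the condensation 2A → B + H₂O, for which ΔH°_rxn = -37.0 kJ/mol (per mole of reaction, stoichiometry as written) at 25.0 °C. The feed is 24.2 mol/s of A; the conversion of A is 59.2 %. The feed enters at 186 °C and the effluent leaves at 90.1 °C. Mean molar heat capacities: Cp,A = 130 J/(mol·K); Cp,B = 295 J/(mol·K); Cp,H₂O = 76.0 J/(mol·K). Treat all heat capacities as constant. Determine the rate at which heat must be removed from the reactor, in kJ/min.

Q_out = 30900 kJ/min

Extent of reaction ξ = 0.592 × 24.2 / 2 = 7.1632 mol/s
Reaction term: ξ·ΔH°_rxn = 7.1632 × -37.0 = -265.04 kJ/s
Sensible, feed 186→25 °C: -506.51 kJ/s
Outlet flows (mol/s): A 9.8736, B 7.1632, H₂O 7.1632
Sensible, products 25→90.1 °C: 256.57 kJ/s
Q = ΔH = -514.98 kJ/s = -514.98 kW
Heat removed = 30899 kJ/min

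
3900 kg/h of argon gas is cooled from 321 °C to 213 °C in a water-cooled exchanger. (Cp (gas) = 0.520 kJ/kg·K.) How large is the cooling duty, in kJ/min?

Q_c = 3650 kJ/min

Q = ṁ·Cp·ΔT = 3900 × 0.520 × (213 − 321) = -219020 kJ/h
Converting: 219020 / 3600 s = 60.84 kW
Cooling duty = 3650.4 kJ/min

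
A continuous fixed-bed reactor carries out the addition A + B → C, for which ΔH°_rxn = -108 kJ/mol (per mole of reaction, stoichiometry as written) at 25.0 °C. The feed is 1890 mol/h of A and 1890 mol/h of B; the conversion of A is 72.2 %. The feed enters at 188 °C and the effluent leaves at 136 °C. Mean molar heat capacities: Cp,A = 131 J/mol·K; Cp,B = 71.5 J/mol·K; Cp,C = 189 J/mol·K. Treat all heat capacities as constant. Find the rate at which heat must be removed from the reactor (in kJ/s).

Q_out = 47.0 kJ/s

Extent of reaction ξ = 0.722 × 1890 = 1364.6 mol/h
Reaction term: ξ·ΔH°_rxn = 1364.6 × -108 = -147370 kJ/h
Sensible, feed 188→25 °C: -62384 kJ/h
Outlet flows (mol/h): A 525.42, B 525.42, C 1364.6
Sensible, products 25→136 °C: 40438 kJ/h
Q = ΔH = -169320 kJ/h = -47.034 kW
Heat removed = 47.034 kJ/s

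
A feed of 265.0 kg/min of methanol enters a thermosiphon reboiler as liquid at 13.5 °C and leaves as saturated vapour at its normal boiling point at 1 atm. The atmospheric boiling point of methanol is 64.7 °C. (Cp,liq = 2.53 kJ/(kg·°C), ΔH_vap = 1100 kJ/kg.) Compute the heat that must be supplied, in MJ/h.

Q = 19500 MJ/h

liquid 13.5→64.7 °C: 129.54 kJ/kg
vaporisation at 64.7 °C: 1100 kJ/kg
Δh = 129.54 + 1100 = 1229.5 kJ/kg
Q = ṁ·Δh = 265.0 kg/min × 1229.5 kJ/kg = 325830 kJ/min
|Q| = 5430.5 kW = 19550 MJ/h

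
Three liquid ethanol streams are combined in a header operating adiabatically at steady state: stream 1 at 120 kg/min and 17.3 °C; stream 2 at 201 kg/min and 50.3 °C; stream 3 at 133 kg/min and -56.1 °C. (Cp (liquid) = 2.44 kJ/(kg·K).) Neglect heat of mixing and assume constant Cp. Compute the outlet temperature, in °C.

T_out = 10.4 °C

Energy balance with Q = 0: Σ ṁᵢCp,ᵢ(T_out − Tᵢ) = 0
T_out = Σ ṁᵢCp,ᵢTᵢ / Σ ṁᵢCp,ᵢ
      = 11529 / 1107.8 = 10.407 °C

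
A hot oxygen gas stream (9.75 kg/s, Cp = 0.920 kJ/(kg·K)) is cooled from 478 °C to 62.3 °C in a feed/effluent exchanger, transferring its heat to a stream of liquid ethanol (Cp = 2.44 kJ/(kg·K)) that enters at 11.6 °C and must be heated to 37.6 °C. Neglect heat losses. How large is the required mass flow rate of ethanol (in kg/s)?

ṁ_c = 58.8 kg/s

Heat released by hot stream: Q = 9.75 × 0.920 × (478 − 62.3) = 3728.8 kJ/s
Energy balance on cold side (adiabatic exchanger): Q = ṁ_c·Cp_c·(T_c,out − T_c,in)
ṁ_c = 3728.8 / [2.44 × (37.6 − 11.6)] = 58.777 kg/s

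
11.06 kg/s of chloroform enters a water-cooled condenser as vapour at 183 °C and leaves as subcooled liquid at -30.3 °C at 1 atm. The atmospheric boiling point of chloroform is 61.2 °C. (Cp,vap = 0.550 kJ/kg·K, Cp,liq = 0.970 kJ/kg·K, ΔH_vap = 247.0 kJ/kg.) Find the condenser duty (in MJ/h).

Q_c = 16000 MJ/h

vapour 183→61.2 °C: -66.99 kJ/kg
condensation at 61.2 °C: -247 kJ/kg
liquid 61.2→-30.3 °C: -88.755 kJ/kg
Δh = -66.99 + -247 + -88.755 = -402.75 kJ/kg
Q = ṁ·Δh = 11.06 kg/s × -402.75 kJ/kg = -4454.4 kJ/s
|Q| = 4454.4 kW = 16036 MJ/h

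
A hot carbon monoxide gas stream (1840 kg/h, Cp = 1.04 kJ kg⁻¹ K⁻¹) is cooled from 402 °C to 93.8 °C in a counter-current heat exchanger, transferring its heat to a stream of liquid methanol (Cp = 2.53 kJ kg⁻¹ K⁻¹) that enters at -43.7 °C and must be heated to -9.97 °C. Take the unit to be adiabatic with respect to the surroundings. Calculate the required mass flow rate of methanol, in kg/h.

ṁ_c = 6910 kg/h

Heat released by hot stream: Q = 1840 × 1.04 × (402 − 93.8) = 589770 kJ/h
Energy balance on cold side (adiabatic exchanger): Q = ṁ_c·Cp_c·(T_c,out − T_c,in)
ṁ_c = 589770 / [2.53 × (-9.97 − -43.7)] = 6911.1 kg/h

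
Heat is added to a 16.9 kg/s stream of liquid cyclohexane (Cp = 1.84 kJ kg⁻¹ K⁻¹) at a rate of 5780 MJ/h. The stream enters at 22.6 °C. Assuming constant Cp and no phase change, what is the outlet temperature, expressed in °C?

Q = 5780 MJ/h = 1605.6 kJ/s
ΔT = Q/(ṁ·Cp) = 1605.6/(16.9×1.84) = 51.632 K
T_out = 22.6 + 51.632 = 74.232 °C

T_out = 74.2 °C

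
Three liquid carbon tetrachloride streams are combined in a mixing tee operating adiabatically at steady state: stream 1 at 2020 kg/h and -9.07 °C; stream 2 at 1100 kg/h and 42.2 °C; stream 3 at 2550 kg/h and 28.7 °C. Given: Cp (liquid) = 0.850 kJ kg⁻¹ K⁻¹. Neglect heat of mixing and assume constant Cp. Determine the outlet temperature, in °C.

No heat crosses the boundary, so H_out = H_in.
T_out = Σ ṁᵢCp,ᵢTᵢ / Σ ṁᵢCp,ᵢ
      = 86091 / 4819.5 = 17.863 °C

T_out = 17.9 °C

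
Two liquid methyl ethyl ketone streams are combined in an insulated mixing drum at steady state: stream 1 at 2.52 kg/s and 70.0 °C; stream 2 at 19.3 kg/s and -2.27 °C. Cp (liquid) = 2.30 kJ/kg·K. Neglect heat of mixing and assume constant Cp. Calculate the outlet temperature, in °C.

Energy balance with Q = 0: Σ ṁᵢCp,ᵢ(T_out − Tᵢ) = 0
T_out = Σ ṁᵢCp,ᵢTᵢ / Σ ṁᵢCp,ᵢ
      = 304.95 / 50.186 = 6.0765 °C

T_out = 6.08 °C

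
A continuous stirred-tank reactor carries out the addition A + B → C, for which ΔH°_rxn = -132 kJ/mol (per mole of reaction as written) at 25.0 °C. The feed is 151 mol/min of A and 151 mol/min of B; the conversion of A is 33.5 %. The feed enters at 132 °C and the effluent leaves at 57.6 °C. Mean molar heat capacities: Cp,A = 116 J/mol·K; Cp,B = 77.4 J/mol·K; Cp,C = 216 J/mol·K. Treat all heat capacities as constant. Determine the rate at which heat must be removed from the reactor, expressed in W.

Extent of reaction ξ = 0.335 × 151 = 50.585 mol/min
Reaction term: ξ·ΔH°_rxn = 50.585 × -132 = -6677.2 kJ/min
Sensible, feed 132→25 °C: -3124.8 kJ/min
Outlet flows (mol/min): A 100.41, B 100.41, C 50.585
Sensible, products 25→57.6 °C: 989.3 kJ/min
Q = ΔH = -8812.7 kJ/min = -146.88 kW
Heat removed = 146880 W

Q_out = 147000 W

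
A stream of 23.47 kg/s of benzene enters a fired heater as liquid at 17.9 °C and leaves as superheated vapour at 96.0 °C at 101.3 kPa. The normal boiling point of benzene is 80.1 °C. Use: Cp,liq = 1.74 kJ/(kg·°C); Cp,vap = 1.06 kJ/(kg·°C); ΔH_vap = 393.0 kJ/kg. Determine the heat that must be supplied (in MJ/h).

Q = 43800 MJ/h

liquid 17.9→80.1 °C: 108.23 kJ/kg
vaporisation at 80.1 °C: 393 kJ/kg
vapour 80.1→96.0 °C: 16.854 kJ/kg
Δh = 108.23 + 393 + 16.854 = 518.08 kJ/kg
Q = ṁ·Δh = 23.47 kg/s × 518.08 kJ/kg = 12159 kJ/s
|Q| = 12159 kW = 43774 MJ/h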